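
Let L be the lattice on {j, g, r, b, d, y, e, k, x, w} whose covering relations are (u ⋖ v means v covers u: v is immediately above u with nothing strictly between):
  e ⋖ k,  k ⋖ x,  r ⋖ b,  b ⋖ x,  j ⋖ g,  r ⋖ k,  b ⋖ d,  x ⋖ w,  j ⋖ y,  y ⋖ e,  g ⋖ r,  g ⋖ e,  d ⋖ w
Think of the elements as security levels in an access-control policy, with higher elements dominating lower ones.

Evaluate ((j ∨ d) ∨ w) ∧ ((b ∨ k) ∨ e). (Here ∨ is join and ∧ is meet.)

x

j ∨ d = d
d ∨ w = w
b ∨ k = x
x ∨ e = x
w ∧ x = x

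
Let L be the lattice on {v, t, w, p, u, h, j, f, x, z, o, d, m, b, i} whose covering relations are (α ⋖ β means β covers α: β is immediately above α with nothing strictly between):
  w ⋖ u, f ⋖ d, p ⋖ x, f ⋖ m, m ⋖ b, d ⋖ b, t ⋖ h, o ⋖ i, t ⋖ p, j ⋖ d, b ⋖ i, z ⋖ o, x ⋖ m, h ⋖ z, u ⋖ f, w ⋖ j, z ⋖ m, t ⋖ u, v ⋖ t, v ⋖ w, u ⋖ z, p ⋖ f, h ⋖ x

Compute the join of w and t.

u

Common upper bounds of {w, t}: b, d, f, i, m, o, u, z.
The least among these is u.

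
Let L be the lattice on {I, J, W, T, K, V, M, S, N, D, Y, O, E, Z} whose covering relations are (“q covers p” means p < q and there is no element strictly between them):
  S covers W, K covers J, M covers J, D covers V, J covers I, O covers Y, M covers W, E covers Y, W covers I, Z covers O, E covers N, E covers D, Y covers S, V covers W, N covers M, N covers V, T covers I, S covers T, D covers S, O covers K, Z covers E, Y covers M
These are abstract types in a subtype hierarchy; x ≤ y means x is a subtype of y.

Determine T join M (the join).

Common upper bounds of {T, M}: E, O, Y, Z.
The least among these is Y.

Y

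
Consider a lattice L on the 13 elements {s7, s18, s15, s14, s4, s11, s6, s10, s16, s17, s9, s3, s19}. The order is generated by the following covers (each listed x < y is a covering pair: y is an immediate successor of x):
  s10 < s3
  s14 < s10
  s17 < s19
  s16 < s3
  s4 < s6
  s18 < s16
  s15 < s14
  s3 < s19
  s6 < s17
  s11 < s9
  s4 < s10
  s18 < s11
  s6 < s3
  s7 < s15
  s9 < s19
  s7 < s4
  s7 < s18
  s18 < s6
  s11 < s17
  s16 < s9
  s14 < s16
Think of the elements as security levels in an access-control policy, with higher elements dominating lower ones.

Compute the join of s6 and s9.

Common upper bounds of {s6, s9}: s19.
The least among these is s19.

s19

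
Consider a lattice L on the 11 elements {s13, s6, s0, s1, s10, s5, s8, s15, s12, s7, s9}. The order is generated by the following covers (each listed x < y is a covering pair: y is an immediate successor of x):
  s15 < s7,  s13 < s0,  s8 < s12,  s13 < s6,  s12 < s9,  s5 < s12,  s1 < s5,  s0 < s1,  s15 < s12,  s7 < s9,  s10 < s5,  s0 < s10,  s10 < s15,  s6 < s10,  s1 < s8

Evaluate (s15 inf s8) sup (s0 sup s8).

s8

s15 ∧ s8 = s0
s0 ∨ s8 = s8
s0 ∨ s8 = s8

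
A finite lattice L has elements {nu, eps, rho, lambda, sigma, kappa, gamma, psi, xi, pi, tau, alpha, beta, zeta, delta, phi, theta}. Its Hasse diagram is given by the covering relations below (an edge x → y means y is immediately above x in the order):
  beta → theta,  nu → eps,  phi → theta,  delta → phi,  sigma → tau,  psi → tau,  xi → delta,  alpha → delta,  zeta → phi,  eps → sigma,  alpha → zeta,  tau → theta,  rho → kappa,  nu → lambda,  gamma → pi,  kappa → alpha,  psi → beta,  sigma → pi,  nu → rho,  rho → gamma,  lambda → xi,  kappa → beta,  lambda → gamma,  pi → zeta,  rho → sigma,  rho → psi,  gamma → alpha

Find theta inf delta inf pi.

gamma

Common lower bounds of {theta, delta, pi}: gamma, lambda, nu, rho.
The greatest among these is gamma.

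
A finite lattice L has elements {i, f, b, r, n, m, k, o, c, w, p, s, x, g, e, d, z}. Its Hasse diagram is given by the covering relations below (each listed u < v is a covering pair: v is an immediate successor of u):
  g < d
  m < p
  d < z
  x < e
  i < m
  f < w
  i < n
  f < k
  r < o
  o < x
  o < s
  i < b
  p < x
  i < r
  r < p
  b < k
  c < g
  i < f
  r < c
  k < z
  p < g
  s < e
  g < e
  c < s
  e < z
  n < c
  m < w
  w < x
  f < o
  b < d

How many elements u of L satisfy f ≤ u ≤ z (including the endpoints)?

The interval [f, z] = {e, f, k, o, s, w, x, z}, which has 8 elements.

8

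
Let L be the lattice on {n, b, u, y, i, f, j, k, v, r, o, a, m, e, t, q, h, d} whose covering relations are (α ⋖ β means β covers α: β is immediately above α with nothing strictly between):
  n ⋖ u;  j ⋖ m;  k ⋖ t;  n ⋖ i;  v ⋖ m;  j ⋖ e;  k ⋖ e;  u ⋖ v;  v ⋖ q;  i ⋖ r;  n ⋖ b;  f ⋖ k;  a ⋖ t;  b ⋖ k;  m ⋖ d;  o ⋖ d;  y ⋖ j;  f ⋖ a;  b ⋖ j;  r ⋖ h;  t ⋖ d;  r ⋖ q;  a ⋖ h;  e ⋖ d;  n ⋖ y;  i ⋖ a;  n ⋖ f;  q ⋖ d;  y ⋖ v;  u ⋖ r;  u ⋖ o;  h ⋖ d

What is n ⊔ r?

r

Common upper bounds of {n, r}: d, h, q, r.
The least among these is r.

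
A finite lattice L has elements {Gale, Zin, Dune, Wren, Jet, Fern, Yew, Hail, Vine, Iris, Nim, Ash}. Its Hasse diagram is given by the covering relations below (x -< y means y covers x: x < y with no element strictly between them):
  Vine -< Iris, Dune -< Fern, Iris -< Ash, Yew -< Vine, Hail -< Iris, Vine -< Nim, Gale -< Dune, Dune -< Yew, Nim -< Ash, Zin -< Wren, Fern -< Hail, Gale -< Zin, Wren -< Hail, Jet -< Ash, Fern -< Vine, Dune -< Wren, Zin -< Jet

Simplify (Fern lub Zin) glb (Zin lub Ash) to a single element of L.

Fern ∨ Zin = Hail
Zin ∨ Ash = Ash
Hail ∧ Ash = Hail

Hail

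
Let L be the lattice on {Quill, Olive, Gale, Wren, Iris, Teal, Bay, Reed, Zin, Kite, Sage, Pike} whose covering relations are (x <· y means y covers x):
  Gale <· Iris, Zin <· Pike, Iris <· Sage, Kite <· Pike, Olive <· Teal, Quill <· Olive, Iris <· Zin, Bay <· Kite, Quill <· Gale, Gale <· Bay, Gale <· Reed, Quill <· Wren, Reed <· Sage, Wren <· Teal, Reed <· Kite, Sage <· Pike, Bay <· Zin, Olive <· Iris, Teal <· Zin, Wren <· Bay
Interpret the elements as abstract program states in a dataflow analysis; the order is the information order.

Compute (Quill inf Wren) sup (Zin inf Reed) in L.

Gale

Quill ∧ Wren = Quill
Zin ∧ Reed = Gale
Quill ∨ Gale = Gale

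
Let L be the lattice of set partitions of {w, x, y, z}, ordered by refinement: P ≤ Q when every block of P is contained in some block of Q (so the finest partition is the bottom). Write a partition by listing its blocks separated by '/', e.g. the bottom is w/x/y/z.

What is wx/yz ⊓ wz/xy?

The meet (common refinement) of wx/yz and wz/xy intersects blocks pairwise, giving w/x/y/z.

w/x/y/z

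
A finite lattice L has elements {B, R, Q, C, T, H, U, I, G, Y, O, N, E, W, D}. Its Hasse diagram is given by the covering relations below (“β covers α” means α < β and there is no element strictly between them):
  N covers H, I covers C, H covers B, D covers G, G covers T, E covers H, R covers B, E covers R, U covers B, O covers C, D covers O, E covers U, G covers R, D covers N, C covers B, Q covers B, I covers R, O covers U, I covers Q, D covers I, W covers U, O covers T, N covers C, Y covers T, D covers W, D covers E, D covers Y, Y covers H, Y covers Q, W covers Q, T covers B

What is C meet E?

B

Common lower bounds of {C, E}: B.
The greatest among these is B.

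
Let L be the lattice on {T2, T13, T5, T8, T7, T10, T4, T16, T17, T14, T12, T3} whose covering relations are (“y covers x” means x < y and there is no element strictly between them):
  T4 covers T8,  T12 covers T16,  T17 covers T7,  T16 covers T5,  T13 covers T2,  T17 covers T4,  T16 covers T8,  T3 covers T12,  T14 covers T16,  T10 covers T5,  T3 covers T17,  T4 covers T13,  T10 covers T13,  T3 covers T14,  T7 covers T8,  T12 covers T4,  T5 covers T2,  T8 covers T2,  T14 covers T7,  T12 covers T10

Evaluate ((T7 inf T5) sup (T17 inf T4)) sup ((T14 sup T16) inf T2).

T4

T7 ∧ T5 = T2
T17 ∧ T4 = T4
T2 ∨ T4 = T4
T14 ∨ T16 = T14
T14 ∧ T2 = T2
T4 ∨ T2 = T4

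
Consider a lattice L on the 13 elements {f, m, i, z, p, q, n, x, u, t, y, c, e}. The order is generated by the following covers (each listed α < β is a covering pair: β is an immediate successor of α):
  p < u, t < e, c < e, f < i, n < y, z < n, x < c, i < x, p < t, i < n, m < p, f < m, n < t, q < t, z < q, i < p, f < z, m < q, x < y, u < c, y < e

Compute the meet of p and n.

i

Common lower bounds of {p, n}: f, i.
The greatest among these is i.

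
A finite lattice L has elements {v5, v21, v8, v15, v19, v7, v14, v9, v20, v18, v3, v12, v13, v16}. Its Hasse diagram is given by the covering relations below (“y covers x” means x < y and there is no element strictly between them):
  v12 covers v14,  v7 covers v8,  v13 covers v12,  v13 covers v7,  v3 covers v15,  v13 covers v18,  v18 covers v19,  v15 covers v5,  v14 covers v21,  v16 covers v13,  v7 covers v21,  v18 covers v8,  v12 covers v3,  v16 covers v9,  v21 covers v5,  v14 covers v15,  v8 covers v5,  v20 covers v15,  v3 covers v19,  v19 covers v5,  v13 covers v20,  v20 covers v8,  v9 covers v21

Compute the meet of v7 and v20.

Common lower bounds of {v7, v20}: v5, v8.
The greatest among these is v8.

v8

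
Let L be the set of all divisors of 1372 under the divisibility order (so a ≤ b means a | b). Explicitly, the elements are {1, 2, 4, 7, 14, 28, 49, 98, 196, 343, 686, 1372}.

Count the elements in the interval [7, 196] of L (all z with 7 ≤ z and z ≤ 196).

The interval [7, 196] = {14, 196, 28, 49, 7, 98}, which has 6 elements.

6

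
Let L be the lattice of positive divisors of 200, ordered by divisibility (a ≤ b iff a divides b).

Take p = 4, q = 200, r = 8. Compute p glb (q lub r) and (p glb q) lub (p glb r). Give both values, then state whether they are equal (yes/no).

4; 4; yes

q lub r = 200, so p glb (q lub r) = 4 glb 200 = 4.
p glb q = 4 and p glb r = 4, so (p glb q) lub (p glb r) = 4 lub 4 = 4.
Equal: yes.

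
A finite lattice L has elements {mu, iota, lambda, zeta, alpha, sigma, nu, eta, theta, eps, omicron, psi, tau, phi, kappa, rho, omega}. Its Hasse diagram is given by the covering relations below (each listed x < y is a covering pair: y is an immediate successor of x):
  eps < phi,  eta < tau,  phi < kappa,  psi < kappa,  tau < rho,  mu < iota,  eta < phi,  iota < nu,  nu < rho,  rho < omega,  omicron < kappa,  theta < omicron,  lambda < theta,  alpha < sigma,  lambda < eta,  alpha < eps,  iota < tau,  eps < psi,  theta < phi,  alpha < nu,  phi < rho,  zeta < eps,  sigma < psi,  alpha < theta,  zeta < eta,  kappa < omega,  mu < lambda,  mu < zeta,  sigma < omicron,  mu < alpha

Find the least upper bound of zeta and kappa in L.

Common upper bounds of {zeta, kappa}: kappa, omega.
The least among these is kappa.

kappa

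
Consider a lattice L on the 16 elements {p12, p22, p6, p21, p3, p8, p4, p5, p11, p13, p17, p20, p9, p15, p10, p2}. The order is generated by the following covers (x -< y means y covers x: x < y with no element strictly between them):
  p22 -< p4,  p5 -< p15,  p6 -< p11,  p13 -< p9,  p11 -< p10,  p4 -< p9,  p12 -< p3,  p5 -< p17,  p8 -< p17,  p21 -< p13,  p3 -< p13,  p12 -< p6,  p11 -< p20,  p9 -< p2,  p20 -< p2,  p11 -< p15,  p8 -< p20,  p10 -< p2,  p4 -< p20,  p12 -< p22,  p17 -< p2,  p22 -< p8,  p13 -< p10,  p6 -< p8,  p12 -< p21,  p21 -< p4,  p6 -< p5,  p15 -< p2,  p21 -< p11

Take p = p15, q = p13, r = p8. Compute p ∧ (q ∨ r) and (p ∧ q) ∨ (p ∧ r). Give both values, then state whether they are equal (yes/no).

q ∨ r = p2, so p ∧ (q ∨ r) = p15 ∧ p2 = p15.
p ∧ q = p21 and p ∧ r = p6, so (p ∧ q) ∨ (p ∧ r) = p21 ∨ p6 = p11.
Equal: no.

p15; p11; no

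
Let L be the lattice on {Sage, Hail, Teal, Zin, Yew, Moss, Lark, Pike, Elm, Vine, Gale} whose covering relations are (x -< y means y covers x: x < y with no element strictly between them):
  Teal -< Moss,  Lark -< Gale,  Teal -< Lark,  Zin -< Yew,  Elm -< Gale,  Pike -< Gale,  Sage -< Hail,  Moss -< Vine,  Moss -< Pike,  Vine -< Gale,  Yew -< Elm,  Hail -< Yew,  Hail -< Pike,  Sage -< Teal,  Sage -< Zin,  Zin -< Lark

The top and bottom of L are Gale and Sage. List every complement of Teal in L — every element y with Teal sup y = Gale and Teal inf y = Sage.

Need y with Teal ∨ y = Gale and Teal ∧ y = Sage.
Checking each element gives: Elm, Yew.

Elm, Yew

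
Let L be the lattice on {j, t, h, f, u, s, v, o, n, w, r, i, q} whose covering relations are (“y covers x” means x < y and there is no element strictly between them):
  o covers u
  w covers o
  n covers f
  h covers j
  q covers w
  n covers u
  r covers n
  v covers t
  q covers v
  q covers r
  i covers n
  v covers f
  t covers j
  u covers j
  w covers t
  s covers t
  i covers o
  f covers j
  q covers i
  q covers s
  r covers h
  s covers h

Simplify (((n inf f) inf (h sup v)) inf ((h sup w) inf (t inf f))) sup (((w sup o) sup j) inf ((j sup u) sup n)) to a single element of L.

u

n ∧ f = f
h ∨ v = q
f ∧ q = f
h ∨ w = q
t ∧ f = j
q ∧ j = j
f ∧ j = j
w ∨ o = w
w ∨ j = w
j ∨ u = u
u ∨ n = n
w ∧ n = u
j ∨ u = u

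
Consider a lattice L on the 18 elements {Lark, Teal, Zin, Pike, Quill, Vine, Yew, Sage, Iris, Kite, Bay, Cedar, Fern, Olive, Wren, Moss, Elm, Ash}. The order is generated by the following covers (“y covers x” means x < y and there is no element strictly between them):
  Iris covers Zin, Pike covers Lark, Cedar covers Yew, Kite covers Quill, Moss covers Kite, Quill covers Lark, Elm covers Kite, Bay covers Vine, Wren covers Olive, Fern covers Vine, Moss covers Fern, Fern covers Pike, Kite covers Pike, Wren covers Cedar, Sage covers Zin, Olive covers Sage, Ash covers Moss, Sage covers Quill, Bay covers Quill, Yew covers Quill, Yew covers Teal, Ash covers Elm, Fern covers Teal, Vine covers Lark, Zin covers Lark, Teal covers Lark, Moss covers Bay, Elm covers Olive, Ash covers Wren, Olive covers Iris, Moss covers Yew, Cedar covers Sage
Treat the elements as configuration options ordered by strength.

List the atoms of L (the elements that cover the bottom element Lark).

Pike, Quill, Teal, Vine, Zin

The atoms are exactly the elements that cover Lark: Pike, Quill, Teal, Vine, Zin.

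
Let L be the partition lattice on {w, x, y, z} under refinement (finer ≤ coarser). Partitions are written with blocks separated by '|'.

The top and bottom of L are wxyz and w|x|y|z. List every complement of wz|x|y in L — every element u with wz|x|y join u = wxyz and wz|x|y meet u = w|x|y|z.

Need u with wz|x|y ∨ u = wxyz and wz|x|y ∧ u = w|x|y|z.
Checking each element gives: wxy|z, wx|yz, wy|xz, w|xyz.

wxy|z, wx|yz, wy|xz, w|xyz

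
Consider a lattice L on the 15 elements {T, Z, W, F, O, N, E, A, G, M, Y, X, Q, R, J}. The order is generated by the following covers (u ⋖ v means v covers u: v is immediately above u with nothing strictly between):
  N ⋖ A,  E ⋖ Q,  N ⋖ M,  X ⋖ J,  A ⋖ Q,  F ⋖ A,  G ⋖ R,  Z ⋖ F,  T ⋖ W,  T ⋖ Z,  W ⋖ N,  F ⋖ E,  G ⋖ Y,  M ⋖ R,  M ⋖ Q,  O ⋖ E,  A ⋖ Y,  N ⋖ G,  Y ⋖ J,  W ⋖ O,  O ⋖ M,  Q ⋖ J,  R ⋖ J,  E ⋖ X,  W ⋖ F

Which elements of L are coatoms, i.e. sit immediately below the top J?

The coatoms are exactly the elements covered by J: Q, R, X, Y.

Q, R, X, Y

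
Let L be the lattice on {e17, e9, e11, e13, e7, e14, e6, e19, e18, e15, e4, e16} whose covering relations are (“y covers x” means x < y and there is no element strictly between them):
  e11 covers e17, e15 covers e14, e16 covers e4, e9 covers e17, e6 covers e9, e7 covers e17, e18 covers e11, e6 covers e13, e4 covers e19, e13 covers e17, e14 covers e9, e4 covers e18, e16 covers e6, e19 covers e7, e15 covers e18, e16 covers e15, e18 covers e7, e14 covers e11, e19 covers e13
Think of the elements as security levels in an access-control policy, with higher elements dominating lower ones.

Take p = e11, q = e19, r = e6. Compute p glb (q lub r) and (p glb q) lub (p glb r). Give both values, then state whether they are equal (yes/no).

e11; e17; no

q lub r = e16, so p glb (q lub r) = e11 glb e16 = e11.
p glb q = e17 and p glb r = e17, so (p glb q) lub (p glb r) = e17 lub e17 = e17.
Equal: no.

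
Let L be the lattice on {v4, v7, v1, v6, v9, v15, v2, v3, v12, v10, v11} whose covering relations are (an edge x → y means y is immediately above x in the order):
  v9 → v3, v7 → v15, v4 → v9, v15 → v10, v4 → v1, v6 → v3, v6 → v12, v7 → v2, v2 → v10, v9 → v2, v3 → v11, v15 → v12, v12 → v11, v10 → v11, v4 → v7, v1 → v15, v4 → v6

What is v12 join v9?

Common upper bounds of {v12, v9}: v11.
The least among these is v11.

v11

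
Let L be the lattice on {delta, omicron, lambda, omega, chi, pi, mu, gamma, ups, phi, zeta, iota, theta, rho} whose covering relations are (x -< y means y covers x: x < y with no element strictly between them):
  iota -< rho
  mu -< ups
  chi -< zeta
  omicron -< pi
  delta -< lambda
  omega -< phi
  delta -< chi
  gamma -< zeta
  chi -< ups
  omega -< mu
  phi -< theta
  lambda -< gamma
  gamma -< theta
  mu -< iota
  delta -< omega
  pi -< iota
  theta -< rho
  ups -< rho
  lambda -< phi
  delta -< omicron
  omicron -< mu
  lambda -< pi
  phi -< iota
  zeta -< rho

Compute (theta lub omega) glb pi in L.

lambda

theta ∨ omega = theta
theta ∧ pi = lambda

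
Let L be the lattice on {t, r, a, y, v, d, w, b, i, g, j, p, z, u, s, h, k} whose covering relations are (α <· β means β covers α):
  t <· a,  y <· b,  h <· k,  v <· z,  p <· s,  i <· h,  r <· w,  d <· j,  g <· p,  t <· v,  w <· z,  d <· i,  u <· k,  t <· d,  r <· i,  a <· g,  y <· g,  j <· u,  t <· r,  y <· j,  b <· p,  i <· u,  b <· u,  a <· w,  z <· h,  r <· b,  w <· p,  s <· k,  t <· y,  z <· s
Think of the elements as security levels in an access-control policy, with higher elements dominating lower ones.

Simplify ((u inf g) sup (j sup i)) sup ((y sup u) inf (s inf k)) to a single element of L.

u ∧ g = y
j ∨ i = u
y ∨ u = u
y ∨ u = u
s ∧ k = s
u ∧ s = b
u ∨ b = u

u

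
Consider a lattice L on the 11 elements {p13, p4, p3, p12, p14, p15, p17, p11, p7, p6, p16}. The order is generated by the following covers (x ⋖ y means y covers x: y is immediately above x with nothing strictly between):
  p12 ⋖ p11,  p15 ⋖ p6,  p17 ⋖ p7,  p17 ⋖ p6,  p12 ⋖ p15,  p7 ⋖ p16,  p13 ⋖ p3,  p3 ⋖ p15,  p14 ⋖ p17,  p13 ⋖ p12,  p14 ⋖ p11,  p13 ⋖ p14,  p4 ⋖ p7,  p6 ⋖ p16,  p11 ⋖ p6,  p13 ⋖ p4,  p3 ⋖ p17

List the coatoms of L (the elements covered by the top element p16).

The coatoms are exactly the elements covered by p16: p6, p7.

p6, p7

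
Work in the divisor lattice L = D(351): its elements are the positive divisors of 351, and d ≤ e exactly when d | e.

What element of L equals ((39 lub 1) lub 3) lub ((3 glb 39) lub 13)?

39 ∨ 1 = 39
39 ∨ 3 = 39
3 ∧ 39 = 3
3 ∨ 13 = 39
39 ∨ 39 = 39

39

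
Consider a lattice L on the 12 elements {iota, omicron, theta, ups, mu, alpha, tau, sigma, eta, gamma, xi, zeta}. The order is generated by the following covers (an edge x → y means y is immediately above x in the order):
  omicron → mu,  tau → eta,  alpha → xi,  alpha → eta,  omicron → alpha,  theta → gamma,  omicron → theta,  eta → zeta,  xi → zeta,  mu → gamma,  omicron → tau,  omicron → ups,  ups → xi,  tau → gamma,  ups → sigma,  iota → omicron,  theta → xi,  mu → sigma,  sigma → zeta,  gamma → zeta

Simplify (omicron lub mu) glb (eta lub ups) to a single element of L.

omicron ∨ mu = mu
eta ∨ ups = zeta
mu ∧ zeta = mu

mu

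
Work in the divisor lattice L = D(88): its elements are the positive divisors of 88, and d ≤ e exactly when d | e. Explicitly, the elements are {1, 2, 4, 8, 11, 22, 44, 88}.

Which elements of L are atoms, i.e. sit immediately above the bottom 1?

The atoms are exactly the elements that cover 1: 11, 2.

11, 2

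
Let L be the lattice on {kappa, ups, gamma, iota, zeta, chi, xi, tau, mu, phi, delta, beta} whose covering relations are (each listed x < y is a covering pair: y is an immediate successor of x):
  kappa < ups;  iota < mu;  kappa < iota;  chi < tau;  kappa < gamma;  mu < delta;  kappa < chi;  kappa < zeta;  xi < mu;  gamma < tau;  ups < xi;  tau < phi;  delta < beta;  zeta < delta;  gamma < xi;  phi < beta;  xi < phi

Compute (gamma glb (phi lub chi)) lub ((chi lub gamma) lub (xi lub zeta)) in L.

beta

phi ∨ chi = phi
gamma ∧ phi = gamma
chi ∨ gamma = tau
xi ∨ zeta = delta
tau ∨ delta = beta
gamma ∨ beta = beta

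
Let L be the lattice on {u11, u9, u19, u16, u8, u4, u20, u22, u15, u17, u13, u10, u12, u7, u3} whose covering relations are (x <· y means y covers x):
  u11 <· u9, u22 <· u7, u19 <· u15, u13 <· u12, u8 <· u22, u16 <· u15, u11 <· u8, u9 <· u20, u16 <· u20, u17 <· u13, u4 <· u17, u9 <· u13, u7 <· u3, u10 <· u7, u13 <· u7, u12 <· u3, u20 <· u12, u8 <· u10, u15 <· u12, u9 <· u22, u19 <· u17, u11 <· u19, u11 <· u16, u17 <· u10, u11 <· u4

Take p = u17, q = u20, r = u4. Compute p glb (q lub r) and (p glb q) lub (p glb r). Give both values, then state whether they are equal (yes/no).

q lub r = u12, so p glb (q lub r) = u17 glb u12 = u17.
p glb q = u11 and p glb r = u4, so (p glb q) lub (p glb r) = u11 lub u4 = u4.
Equal: no.

u17; u4; no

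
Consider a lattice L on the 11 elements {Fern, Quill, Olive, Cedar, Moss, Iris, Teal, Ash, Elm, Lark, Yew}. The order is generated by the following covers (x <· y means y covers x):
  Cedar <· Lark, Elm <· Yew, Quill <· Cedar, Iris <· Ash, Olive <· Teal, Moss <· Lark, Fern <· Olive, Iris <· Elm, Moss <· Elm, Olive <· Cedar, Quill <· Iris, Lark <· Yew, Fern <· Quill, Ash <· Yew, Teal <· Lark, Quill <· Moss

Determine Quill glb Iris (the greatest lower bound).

Common lower bounds of {Quill, Iris}: Fern, Quill.
The greatest among these is Quill.

Quill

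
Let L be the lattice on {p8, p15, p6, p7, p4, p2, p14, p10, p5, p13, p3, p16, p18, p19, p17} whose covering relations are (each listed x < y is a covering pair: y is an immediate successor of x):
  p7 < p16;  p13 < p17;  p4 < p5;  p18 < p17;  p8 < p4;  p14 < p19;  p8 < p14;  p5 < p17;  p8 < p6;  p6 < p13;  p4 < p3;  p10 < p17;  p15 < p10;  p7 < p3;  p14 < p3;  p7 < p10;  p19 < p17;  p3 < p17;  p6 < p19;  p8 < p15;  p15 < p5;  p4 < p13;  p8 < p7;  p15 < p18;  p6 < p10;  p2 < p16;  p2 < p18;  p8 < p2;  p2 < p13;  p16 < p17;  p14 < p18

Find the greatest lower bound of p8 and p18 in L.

p8

Common lower bounds of {p8, p18}: p8.
The greatest among these is p8.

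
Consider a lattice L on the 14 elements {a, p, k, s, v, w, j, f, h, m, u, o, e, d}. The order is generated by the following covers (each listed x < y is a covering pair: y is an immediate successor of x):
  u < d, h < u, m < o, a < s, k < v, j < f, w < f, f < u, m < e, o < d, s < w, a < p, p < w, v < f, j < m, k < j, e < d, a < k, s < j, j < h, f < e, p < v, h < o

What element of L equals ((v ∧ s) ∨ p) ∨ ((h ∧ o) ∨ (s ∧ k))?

u

v ∧ s = a
a ∨ p = p
h ∧ o = h
s ∧ k = a
h ∨ a = h
p ∨ h = u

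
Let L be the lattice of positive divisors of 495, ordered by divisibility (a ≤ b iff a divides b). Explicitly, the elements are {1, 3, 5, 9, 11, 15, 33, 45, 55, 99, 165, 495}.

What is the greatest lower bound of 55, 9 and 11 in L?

1

Common lower bounds of {55, 9, 11}: 1.
The greatest among these is 1.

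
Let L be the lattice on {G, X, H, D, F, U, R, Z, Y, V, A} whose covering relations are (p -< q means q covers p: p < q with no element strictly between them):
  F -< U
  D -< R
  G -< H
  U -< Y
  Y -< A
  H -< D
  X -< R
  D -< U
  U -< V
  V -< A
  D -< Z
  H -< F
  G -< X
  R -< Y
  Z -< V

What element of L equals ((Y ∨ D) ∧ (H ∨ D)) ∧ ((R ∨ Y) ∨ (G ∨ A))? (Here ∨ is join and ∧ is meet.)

Y ∨ D = Y
H ∨ D = D
Y ∧ D = D
R ∨ Y = Y
G ∨ A = A
Y ∨ A = A
D ∧ A = D

D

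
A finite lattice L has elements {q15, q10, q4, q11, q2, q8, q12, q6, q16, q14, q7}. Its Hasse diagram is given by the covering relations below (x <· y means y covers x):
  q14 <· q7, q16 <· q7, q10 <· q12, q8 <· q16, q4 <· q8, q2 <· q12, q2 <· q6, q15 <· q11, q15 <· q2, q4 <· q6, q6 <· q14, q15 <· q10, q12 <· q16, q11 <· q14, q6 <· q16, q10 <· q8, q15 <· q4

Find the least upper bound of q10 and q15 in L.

Common upper bounds of {q10, q15}: q10, q12, q16, q7, q8.
The least among these is q10.

q10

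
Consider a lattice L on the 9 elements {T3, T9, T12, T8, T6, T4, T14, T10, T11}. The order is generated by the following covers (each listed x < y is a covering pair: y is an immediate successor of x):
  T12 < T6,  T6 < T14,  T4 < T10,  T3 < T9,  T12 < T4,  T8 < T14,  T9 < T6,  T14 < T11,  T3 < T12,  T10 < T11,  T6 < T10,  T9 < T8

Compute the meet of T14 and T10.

Common lower bounds of {T14, T10}: T12, T3, T6, T9.
The greatest among these is T6.

T6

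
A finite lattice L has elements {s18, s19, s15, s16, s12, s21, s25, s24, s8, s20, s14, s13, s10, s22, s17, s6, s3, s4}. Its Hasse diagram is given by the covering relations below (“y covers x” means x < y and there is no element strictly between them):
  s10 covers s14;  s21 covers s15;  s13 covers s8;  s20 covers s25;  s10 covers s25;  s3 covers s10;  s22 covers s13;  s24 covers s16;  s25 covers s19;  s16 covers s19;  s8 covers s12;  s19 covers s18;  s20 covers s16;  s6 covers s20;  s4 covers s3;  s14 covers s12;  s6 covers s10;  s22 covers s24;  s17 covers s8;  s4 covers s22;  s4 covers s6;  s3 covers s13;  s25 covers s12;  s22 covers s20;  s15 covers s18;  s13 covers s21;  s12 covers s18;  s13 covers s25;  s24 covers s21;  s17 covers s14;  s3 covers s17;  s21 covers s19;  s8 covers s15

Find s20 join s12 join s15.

s22

Common upper bounds of {s20, s12, s15}: s22, s4.
The least among these is s22.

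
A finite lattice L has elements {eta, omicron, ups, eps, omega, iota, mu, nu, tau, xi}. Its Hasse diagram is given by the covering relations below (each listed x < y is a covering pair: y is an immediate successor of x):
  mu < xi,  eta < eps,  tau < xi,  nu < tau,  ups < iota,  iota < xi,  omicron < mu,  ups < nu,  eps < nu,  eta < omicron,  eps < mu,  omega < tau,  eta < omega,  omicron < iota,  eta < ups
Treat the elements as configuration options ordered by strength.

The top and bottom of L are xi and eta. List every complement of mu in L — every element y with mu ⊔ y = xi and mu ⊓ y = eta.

Need y with mu ∨ y = xi and mu ∧ y = eta.
Checking each element gives: omega, ups.

omega, ups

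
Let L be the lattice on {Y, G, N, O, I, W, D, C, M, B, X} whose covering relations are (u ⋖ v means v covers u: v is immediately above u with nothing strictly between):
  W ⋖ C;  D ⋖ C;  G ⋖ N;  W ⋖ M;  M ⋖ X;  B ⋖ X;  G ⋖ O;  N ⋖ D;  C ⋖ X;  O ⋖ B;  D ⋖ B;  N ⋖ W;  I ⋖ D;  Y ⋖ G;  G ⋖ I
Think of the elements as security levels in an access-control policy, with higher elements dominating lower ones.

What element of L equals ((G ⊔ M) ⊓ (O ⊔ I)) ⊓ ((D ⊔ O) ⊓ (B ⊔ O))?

N

G ∨ M = M
O ∨ I = B
M ∧ B = N
D ∨ O = B
B ∨ O = B
B ∧ B = B
N ∧ B = N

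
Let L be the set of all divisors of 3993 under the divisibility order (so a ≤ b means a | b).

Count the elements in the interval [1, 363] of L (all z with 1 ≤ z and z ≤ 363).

The interval [1, 363] = {1, 11, 121, 3, 33, 363}, which has 6 elements.

6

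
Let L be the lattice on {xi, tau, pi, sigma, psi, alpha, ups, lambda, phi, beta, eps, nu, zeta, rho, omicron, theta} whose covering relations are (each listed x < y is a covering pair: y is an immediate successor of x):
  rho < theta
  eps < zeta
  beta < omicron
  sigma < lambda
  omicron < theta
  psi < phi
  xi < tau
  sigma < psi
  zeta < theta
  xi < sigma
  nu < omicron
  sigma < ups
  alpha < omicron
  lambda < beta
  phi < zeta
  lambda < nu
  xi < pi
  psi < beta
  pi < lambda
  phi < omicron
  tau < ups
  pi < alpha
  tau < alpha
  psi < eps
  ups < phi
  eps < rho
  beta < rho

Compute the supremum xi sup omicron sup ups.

Common upper bounds of {xi, omicron, ups}: omicron, theta.
The least among these is omicron.

omicron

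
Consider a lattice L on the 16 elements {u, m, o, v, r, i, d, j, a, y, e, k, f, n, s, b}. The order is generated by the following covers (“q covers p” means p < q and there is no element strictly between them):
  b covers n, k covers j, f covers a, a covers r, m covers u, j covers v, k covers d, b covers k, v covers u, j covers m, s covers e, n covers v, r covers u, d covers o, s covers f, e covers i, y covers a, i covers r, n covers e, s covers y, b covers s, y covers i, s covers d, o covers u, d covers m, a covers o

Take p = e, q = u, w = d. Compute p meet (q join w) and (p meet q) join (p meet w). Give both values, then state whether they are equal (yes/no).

q join w = d, so p meet (q join w) = e meet d = u.
p meet q = u and p meet w = u, so (p meet q) join (p meet w) = u join u = u.
Equal: yes.

u; u; yes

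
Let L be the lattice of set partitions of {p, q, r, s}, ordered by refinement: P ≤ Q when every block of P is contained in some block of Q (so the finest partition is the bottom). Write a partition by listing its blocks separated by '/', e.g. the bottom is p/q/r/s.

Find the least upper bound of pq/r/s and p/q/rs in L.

Common upper bounds of {pq/r/s, p/q/rs}: pq/rs, pqrs.
The least among these is pq/rs.

pq/rs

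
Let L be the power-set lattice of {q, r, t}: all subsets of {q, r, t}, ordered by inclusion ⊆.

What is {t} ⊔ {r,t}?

Common upper bounds of {{t}, {r,t}}: {q,r,t}, {r,t}.
The least among these is {r,t}.

{r,t}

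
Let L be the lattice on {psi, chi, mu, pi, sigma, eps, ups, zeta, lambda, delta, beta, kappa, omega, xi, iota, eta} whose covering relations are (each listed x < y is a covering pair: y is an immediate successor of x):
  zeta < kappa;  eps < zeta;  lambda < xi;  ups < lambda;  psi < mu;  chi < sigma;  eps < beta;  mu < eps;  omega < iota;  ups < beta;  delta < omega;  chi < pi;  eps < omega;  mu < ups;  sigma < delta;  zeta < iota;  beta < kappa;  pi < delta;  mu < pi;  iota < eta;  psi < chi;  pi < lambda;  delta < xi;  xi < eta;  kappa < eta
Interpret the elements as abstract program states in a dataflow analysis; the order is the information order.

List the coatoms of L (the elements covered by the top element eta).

The coatoms are exactly the elements covered by eta: iota, kappa, xi.

iota, kappa, xi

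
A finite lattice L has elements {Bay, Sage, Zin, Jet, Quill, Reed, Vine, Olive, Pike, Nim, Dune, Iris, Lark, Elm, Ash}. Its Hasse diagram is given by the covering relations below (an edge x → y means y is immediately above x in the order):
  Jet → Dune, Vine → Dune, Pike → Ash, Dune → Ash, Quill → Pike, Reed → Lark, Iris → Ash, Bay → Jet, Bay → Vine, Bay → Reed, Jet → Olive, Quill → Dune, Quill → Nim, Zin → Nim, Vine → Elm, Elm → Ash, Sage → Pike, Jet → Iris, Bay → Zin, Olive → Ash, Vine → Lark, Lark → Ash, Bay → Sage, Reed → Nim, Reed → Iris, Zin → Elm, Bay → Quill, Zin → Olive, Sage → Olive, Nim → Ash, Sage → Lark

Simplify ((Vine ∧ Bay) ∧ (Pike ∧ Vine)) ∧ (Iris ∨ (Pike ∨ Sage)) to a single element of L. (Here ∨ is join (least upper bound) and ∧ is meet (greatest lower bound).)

Bay

Vine ∧ Bay = Bay
Pike ∧ Vine = Bay
Bay ∧ Bay = Bay
Pike ∨ Sage = Pike
Iris ∨ Pike = Ash
Bay ∧ Ash = Bay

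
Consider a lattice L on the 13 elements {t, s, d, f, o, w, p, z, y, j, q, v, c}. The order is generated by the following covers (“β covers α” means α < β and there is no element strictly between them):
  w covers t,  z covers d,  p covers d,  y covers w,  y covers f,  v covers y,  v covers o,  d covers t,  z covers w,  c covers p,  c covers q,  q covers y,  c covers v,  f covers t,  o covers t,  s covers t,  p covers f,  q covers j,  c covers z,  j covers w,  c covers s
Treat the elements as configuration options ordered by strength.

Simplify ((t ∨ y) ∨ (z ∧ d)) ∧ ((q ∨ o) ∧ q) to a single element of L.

t ∨ y = y
z ∧ d = d
y ∨ d = c
q ∨ o = c
c ∧ q = q
c ∧ q = q

q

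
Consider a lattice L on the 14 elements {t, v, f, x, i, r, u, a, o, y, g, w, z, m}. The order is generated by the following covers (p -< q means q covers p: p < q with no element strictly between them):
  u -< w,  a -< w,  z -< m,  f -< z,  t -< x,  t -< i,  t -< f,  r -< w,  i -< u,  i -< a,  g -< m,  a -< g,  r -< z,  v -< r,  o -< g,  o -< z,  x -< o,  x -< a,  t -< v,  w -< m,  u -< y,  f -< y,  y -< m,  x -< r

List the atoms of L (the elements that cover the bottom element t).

The atoms are exactly the elements that cover t: f, i, v, x.

f, i, v, x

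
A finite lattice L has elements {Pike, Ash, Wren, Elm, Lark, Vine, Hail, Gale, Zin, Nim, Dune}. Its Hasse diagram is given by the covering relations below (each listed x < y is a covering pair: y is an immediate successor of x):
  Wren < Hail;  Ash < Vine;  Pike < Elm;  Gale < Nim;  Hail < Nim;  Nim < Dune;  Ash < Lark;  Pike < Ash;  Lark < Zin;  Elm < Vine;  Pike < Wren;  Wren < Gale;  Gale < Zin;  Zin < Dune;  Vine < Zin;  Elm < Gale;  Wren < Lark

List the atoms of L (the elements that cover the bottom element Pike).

The atoms are exactly the elements that cover Pike: Ash, Elm, Wren.

Ash, Elm, Wren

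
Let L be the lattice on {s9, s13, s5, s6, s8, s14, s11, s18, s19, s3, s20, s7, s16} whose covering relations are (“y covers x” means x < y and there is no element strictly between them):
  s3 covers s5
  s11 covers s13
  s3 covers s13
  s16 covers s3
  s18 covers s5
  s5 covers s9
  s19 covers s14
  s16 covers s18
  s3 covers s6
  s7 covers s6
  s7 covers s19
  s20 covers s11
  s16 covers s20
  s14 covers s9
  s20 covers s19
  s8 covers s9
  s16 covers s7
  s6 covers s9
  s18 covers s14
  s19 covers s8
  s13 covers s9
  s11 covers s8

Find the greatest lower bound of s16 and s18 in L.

Common lower bounds of {s16, s18}: s14, s18, s5, s9.
The greatest among these is s18.

s18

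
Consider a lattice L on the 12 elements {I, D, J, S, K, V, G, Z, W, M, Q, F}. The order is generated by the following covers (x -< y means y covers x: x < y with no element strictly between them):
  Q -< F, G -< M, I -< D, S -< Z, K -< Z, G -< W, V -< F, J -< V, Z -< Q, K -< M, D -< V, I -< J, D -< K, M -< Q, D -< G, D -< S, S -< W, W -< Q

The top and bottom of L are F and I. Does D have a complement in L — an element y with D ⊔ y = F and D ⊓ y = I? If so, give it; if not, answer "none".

none

For every candidate y, either D ∨ y ≠ F or D ∧ y ≠ I; no complement exists.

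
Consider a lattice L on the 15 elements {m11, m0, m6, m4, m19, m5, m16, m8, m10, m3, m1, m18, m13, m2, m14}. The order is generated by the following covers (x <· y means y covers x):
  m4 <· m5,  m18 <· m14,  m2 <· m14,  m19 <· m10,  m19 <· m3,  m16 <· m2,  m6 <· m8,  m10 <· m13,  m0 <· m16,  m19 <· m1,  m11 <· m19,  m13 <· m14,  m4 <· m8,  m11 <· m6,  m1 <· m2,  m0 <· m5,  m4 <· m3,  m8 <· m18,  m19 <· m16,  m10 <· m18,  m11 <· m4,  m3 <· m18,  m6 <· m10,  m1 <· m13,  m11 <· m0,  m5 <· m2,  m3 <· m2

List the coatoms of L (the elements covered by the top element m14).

The coatoms are exactly the elements covered by m14: m13, m18, m2.

m13, m18, m2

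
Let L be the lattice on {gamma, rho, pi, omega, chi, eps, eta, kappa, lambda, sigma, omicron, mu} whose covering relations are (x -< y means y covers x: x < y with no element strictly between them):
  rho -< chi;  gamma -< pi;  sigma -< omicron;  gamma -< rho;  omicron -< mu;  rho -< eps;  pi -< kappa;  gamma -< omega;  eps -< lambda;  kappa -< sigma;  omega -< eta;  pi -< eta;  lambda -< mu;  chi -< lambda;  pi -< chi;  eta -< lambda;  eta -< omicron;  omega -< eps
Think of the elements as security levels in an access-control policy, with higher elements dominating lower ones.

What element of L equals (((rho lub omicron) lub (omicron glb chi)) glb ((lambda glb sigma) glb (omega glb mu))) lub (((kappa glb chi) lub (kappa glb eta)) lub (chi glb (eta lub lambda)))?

chi

rho ∨ omicron = mu
omicron ∧ chi = pi
mu ∨ pi = mu
lambda ∧ sigma = pi
omega ∧ mu = omega
pi ∧ omega = gamma
mu ∧ gamma = gamma
kappa ∧ chi = pi
kappa ∧ eta = pi
pi ∨ pi = pi
eta ∨ lambda = lambda
chi ∧ lambda = chi
pi ∨ chi = chi
gamma ∨ chi = chi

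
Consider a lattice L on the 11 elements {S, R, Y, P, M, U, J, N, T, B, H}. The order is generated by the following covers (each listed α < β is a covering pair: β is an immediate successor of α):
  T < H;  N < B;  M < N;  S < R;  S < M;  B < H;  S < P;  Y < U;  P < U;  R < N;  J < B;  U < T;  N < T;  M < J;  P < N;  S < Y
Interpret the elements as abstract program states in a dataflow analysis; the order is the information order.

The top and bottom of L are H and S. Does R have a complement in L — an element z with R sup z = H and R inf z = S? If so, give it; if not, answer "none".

none

For every candidate z, either R ∨ z ≠ H or R ∧ z ≠ S; no complement exists.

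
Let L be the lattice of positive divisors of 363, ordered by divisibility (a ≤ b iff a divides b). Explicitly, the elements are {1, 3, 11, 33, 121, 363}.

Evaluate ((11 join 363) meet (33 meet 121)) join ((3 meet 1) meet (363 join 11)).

11

11 ∨ 363 = 363
33 ∧ 121 = 11
363 ∧ 11 = 11
3 ∧ 1 = 1
363 ∨ 11 = 363
1 ∧ 363 = 1
11 ∨ 1 = 11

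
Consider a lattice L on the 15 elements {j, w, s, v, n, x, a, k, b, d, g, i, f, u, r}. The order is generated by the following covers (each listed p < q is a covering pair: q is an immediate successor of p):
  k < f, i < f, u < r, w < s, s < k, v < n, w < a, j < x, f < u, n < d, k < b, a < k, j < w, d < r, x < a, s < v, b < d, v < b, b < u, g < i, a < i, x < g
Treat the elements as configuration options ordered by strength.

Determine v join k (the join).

b

Common upper bounds of {v, k}: b, d, r, u.
The least among these is b.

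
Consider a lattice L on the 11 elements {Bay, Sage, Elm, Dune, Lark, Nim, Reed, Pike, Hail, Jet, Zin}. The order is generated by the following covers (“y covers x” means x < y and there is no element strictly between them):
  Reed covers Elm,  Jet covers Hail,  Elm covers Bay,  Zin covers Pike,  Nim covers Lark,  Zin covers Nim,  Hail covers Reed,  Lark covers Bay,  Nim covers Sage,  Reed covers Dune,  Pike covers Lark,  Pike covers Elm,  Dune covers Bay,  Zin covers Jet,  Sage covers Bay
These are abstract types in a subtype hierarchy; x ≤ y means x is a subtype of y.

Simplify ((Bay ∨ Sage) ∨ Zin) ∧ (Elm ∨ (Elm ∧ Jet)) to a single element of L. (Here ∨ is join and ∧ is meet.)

Bay ∨ Sage = Sage
Sage ∨ Zin = Zin
Elm ∧ Jet = Elm
Elm ∨ Elm = Elm
Zin ∧ Elm = Elm

Elm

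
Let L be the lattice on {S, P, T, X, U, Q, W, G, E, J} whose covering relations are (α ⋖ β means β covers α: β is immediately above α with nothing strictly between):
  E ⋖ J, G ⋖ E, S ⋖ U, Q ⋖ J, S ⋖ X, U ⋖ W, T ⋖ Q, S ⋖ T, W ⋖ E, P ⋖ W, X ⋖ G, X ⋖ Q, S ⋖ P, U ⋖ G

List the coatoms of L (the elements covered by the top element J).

E, Q

The coatoms are exactly the elements covered by J: E, Q.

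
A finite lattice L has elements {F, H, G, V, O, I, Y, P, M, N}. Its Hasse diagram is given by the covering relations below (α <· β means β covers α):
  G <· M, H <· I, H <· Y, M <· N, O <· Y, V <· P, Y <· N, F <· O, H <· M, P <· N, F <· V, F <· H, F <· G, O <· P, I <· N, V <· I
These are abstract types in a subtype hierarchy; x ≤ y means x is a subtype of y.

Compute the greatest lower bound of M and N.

Common lower bounds of {M, N}: F, G, H, M.
The greatest among these is M.

M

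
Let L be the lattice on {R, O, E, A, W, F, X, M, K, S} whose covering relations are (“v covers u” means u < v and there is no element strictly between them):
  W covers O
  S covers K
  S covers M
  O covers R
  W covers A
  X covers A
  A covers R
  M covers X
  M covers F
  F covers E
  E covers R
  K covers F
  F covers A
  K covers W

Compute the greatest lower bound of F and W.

A

Common lower bounds of {F, W}: A, R.
The greatest among these is A.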